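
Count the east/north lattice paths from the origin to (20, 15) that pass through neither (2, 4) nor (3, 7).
Number of paths = 2664089310

Inclusion–exclusion. Total paths: C(35, 20) = 3247943160. Through P₁: C(6, 2)·C(29, 18) = 518959350. Through P₂: C(10, 3)·C(25, 17) = 129789000. Since P₁ is strictly southwest of P₂, a monotone path through both must visit P₁ then P₂; paths through both = C(6, 2)·C(4, 1)·C(25, 17) = 64894500. Avoid both = 3247943160 − 518959350 − 129789000 + 64894500 = 2664089310.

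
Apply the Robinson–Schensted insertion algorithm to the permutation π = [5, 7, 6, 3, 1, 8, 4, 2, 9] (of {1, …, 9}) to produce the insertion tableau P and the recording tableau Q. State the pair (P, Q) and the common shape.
P = [1, 2, 8, 9] / [3, 4] / [5, 6] / [7];  Q = [1, 2, 6, 9] / [3, 7] / [4, 8] / [5];  common shape = (4, 2, 2, 1)

Row-insert the values π_1, π_2, … into P one at a time, bumping the leftmost entry strictly greater than the inserted value down to the next row. The recording tableau Q records, in position (i, j), the step at which that cell was added to P.
  Insert 5 (step 1): P = [5];  Q = [1]
  Insert 7 (step 2): P = [5, 7];  Q = [1, 2]
  Insert 6 (step 3): P = [5, 6] / [7];  Q = [1, 2] / [3]
  Insert 3 (step 4): P = [3, 6] / [5] / [7];  Q = [1, 2] / [3] / [4]
  Insert 1 (step 5): P = [1, 6] / [3] / [5] / [7];  Q = [1, 2] / [3] / [4] / [5]
  Insert 8 (step 6): P = [1, 6, 8] / [3] / [5] / [7];  Q = [1, 2, 6] / [3] / [4] / [5]
  Insert 4 (step 7): P = [1, 4, 8] / [3, 6] / [5] / [7];  Q = [1, 2, 6] / [3, 7] / [4] / [5]
  Insert 2 (step 8): P = [1, 2, 8] / [3, 4] / [5, 6] / [7];  Q = [1, 2, 6] / [3, 7] / [4, 8] / [5]
  Insert 9 (step 9): P = [1, 2, 8, 9] / [3, 4] / [5, 6] / [7];  Q = [1, 2, 6, 9] / [3, 7] / [4, 8] / [5]
Final shape: (4, 2, 2, 1).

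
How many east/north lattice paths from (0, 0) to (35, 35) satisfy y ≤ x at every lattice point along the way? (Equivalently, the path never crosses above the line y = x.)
Number of paths = 3116285494907301262

By the reflection principle (André's argument), the number of monotone paths to (35, 35) with n ≤ m that never go above y = x is C(70, 35) − C(70, 36) = 112186277816662845432 − 109069992321755544170 = 3116285494907301262.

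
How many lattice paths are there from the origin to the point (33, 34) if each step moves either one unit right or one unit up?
Number of paths = 14226520737620288370

A monotone lattice path from (0, 0) to (33, 34) consists of 33 east steps and 34 north steps in some order, so it is determined by which 33 of the 67 steps are east. The count is C(67, 33) = 14226520737620288370.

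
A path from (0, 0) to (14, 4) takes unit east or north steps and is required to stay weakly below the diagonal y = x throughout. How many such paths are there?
Number of paths = 2244

By the reflection principle (André's argument), the number of monotone paths to (14, 4) with n ≤ m that never go above y = x is C(18, 14) − C(18, 15) = 3060 − 816 = 2244.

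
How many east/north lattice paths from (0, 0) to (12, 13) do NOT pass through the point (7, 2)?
Number of paths = 5043052

Total paths from (0, 0) to (12, 13): C(25, 12) = 5200300. Paths through (7, 2): (paths (0, 0) → (7, 2)) × (paths (7, 2) → (12, 13)) = C(9, 7) · C(16, 5) = 36 · 4368 = 157248. Avoidance count = 5200300 − 157248 = 5043052.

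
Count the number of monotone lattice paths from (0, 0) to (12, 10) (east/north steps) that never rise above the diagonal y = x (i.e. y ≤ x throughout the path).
Number of paths = 149226

By the reflection principle (André's argument), the number of monotone paths to (12, 10) with n ≤ m that never go above y = x is C(22, 12) − C(22, 13) = 646646 − 497420 = 149226.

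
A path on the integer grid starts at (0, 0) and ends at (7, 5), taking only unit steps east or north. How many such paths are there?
Number of paths = 792

A monotone lattice path from (0, 0) to (7, 5) consists of 7 east steps and 5 north steps in some order, so it is determined by which 7 of the 12 steps are east. The count is C(12, 7) = 792.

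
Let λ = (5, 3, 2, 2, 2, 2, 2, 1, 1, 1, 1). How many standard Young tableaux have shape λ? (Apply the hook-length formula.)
# SYT of shape (5, 3, 2, 2, 2, 2, 2, 1, 1, 1, 1) = 128035908

Hook-length formula: f^λ = n! / Π hook(c), product over all cells c of the Young diagram. For λ = (5, 3, 2, 2, 2, 2, 2, 1, 1, 1, 1), n = 22 boxes. Hook lengths by row (left-to-right, top-to-bottom): [15, 10, 4, 2, 1]; [12, 7, 1]; [10, 5]; [9, 4]; [8, 3]; [7, 2]; [6, 1]; [4]; [3]; [2]; [1]. Product of hooks = 8778792960000. So f^λ = 22! / 8778792960000 = 1124000727777607680000 / 8778792960000 = 128035908.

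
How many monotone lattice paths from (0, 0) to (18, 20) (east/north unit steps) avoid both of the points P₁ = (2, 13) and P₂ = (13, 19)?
Number of paths = 31475814405

Inclusion–exclusion. Total paths: C(38, 18) = 33578000610. Through P₁: C(15, 2)·C(23, 16) = 25741485. Through P₂: C(32, 13)·C(6, 5) = 2084241600. Since P₁ is strictly southwest of P₂, a monotone path through both must visit P₁ then P₂; paths through both = C(15, 2)·C(17, 11)·C(6, 5) = 7796880. Avoid both = 33578000610 − 25741485 − 2084241600 + 7796880 = 31475814405.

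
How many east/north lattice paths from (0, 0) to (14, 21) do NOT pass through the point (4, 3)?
Number of paths = 1860650550

Total paths from (0, 0) to (14, 21): C(35, 14) = 2319959400. Paths through (4, 3): (paths (0, 0) → (4, 3)) × (paths (4, 3) → (14, 21)) = C(7, 4) · C(28, 10) = 35 · 13123110 = 459308850. Avoidance count = 2319959400 − 459308850 = 1860650550.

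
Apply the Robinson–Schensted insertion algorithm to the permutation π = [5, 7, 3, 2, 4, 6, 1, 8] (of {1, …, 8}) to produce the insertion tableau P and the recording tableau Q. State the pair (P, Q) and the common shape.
P = [1, 4, 6, 8] / [2, 7] / [3] / [5];  Q = [1, 2, 6, 8] / [3, 5] / [4] / [7];  common shape = (4, 2, 1, 1)

Row-insert the values π_1, π_2, … into P one at a time, bumping the leftmost entry strictly greater than the inserted value down to the next row. The recording tableau Q records, in position (i, j), the step at which that cell was added to P.
  Insert 5 (step 1): P = [5];  Q = [1]
  Insert 7 (step 2): P = [5, 7];  Q = [1, 2]
  Insert 3 (step 3): P = [3, 7] / [5];  Q = [1, 2] / [3]
  Insert 2 (step 4): P = [2, 7] / [3] / [5];  Q = [1, 2] / [3] / [4]
  Insert 4 (step 5): P = [2, 4] / [3, 7] / [5];  Q = [1, 2] / [3, 5] / [4]
  Insert 6 (step 6): P = [2, 4, 6] / [3, 7] / [5];  Q = [1, 2, 6] / [3, 5] / [4]
  Insert 1 (step 7): P = [1, 4, 6] / [2, 7] / [3] / [5];  Q = [1, 2, 6] / [3, 5] / [4] / [7]
  Insert 8 (step 8): P = [1, 4, 6, 8] / [2, 7] / [3] / [5];  Q = [1, 2, 6, 8] / [3, 5] / [4] / [7]
Final shape: (4, 2, 1, 1).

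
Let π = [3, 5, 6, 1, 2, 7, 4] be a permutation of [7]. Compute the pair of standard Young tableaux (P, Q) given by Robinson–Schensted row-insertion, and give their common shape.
P = [1, 2, 4, 7] / [3, 5, 6];  Q = [1, 2, 3, 6] / [4, 5, 7];  common shape = (4, 3)

Row-insert the values π_1, π_2, … into P one at a time, bumping the leftmost entry strictly greater than the inserted value down to the next row. The recording tableau Q records, in position (i, j), the step at which that cell was added to P.
  Insert 3 (step 1): P = [3];  Q = [1]
  Insert 5 (step 2): P = [3, 5];  Q = [1, 2]
  Insert 6 (step 3): P = [3, 5, 6];  Q = [1, 2, 3]
  Insert 1 (step 4): P = [1, 5, 6] / [3];  Q = [1, 2, 3] / [4]
  Insert 2 (step 5): P = [1, 2, 6] / [3, 5];  Q = [1, 2, 3] / [4, 5]
  Insert 7 (step 6): P = [1, 2, 6, 7] / [3, 5];  Q = [1, 2, 3, 6] / [4, 5]
  Insert 4 (step 7): P = [1, 2, 4, 7] / [3, 5, 6];  Q = [1, 2, 3, 6] / [4, 5, 7]
Final shape: (4, 3).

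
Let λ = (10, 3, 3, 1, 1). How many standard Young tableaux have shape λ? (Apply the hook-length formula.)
# SYT of shape (10, 3, 3, 1, 1) = 1145664

Hook-length formula: f^λ = n! / Π hook(c), product over all cells c of the Young diagram. For λ = (10, 3, 3, 1, 1), n = 18 boxes. Hook lengths by row (left-to-right, top-to-bottom): [14, 11, 10, 7, 6, 5, 4, 3, 2, 1]; [6, 3, 2]; [5, 2, 1]; [2]; [1]. Product of hooks = 5588352000. So f^λ = 18! / 5588352000 = 6402373705728000 / 5588352000 = 1145664.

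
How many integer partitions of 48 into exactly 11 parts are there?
p(48, 11 parts) = 12866

Partitions of n into exactly k parts are in bijection with partitions of n − k into at most k parts (subtract 1 from each part). So p(48, exactly 11) = p(37, parts ≤ 11). Computing via the recurrence p(m, j) = p(m, j−1) + p(m−j, j) gives 12866.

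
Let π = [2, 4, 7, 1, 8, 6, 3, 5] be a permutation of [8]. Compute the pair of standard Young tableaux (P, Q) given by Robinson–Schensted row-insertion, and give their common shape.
P = [1, 3, 5, 8] / [2, 4, 6] / [7];  Q = [1, 2, 3, 5] / [4, 6, 8] / [7];  common shape = (4, 3, 1)

Row-insert the values π_1, π_2, … into P one at a time, bumping the leftmost entry strictly greater than the inserted value down to the next row. The recording tableau Q records, in position (i, j), the step at which that cell was added to P.
  Insert 2 (step 1): P = [2];  Q = [1]
  Insert 4 (step 2): P = [2, 4];  Q = [1, 2]
  Insert 7 (step 3): P = [2, 4, 7];  Q = [1, 2, 3]
  Insert 1 (step 4): P = [1, 4, 7] / [2];  Q = [1, 2, 3] / [4]
  Insert 8 (step 5): P = [1, 4, 7, 8] / [2];  Q = [1, 2, 3, 5] / [4]
  Insert 6 (step 6): P = [1, 4, 6, 8] / [2, 7];  Q = [1, 2, 3, 5] / [4, 6]
  Insert 3 (step 7): P = [1, 3, 6, 8] / [2, 4] / [7];  Q = [1, 2, 3, 5] / [4, 6] / [7]
  Insert 5 (step 8): P = [1, 3, 5, 8] / [2, 4, 6] / [7];  Q = [1, 2, 3, 5] / [4, 6, 8] / [7]
Final shape: (4, 3, 1).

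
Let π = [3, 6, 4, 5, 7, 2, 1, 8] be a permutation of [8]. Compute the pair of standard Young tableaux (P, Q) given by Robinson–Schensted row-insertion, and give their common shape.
P = [1, 4, 5, 7, 8] / [2] / [3] / [6];  Q = [1, 2, 4, 5, 8] / [3] / [6] / [7];  common shape = (5, 1, 1, 1)

Row-insert the values π_1, π_2, … into P one at a time, bumping the leftmost entry strictly greater than the inserted value down to the next row. The recording tableau Q records, in position (i, j), the step at which that cell was added to P.
  Insert 3 (step 1): P = [3];  Q = [1]
  Insert 6 (step 2): P = [3, 6];  Q = [1, 2]
  Insert 4 (step 3): P = [3, 4] / [6];  Q = [1, 2] / [3]
  Insert 5 (step 4): P = [3, 4, 5] / [6];  Q = [1, 2, 4] / [3]
  Insert 7 (step 5): P = [3, 4, 5, 7] / [6];  Q = [1, 2, 4, 5] / [3]
  Insert 2 (step 6): P = [2, 4, 5, 7] / [3] / [6];  Q = [1, 2, 4, 5] / [3] / [6]
  Insert 1 (step 7): P = [1, 4, 5, 7] / [2] / [3] / [6];  Q = [1, 2, 4, 5] / [3] / [6] / [7]
  Insert 8 (step 8): P = [1, 4, 5, 7, 8] / [2] / [3] / [6];  Q = [1, 2, 4, 5, 8] / [3] / [6] / [7]
Final shape: (5, 1, 1, 1).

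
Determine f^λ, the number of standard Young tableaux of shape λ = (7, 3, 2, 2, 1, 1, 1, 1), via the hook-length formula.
# SYT of shape (7, 3, 2, 2, 1, 1, 1, 1) = 4862000

Hook-length formula: f^λ = n! / Π hook(c), product over all cells c of the Young diagram. For λ = (7, 3, 2, 2, 1, 1, 1, 1), n = 18 boxes. Hook lengths by row (left-to-right, top-to-bottom): [14, 9, 6, 4, 3, 2, 1]; [9, 4, 1]; [7, 2]; [6, 1]; [4]; [3]; [2]; [1]. Product of hooks = 1316818944. So f^λ = 18! / 1316818944 = 6402373705728000 / 1316818944 = 4862000.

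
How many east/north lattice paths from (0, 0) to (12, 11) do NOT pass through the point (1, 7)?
Number of paths = 1341158

Total paths from (0, 0) to (12, 11): C(23, 12) = 1352078. Paths through (1, 7): (paths (0, 0) → (1, 7)) × (paths (1, 7) → (12, 11)) = C(8, 1) · C(15, 11) = 8 · 1365 = 10920. Avoidance count = 1352078 − 10920 = 1341158.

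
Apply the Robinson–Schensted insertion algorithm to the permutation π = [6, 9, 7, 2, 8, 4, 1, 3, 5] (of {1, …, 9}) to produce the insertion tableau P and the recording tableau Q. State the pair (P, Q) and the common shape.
P = [1, 3, 5] / [2, 4, 8] / [6, 7] / [9];  Q = [1, 2, 5] / [3, 6, 9] / [4, 8] / [7];  common shape = (3, 3, 2, 1)

Row-insert the values π_1, π_2, … into P one at a time, bumping the leftmost entry strictly greater than the inserted value down to the next row. The recording tableau Q records, in position (i, j), the step at which that cell was added to P.
  Insert 6 (step 1): P = [6];  Q = [1]
  Insert 9 (step 2): P = [6, 9];  Q = [1, 2]
  Insert 7 (step 3): P = [6, 7] / [9];  Q = [1, 2] / [3]
  Insert 2 (step 4): P = [2, 7] / [6] / [9];  Q = [1, 2] / [3] / [4]
  Insert 8 (step 5): P = [2, 7, 8] / [6] / [9];  Q = [1, 2, 5] / [3] / [4]
  Insert 4 (step 6): P = [2, 4, 8] / [6, 7] / [9];  Q = [1, 2, 5] / [3, 6] / [4]
  Insert 1 (step 7): P = [1, 4, 8] / [2, 7] / [6] / [9];  Q = [1, 2, 5] / [3, 6] / [4] / [7]
  Insert 3 (step 8): P = [1, 3, 8] / [2, 4] / [6, 7] / [9];  Q = [1, 2, 5] / [3, 6] / [4, 8] / [7]
  Insert 5 (step 9): P = [1, 3, 5] / [2, 4, 8] / [6, 7] / [9];  Q = [1, 2, 5] / [3, 6, 9] / [4, 8] / [7]
Final shape: (3, 3, 2, 1).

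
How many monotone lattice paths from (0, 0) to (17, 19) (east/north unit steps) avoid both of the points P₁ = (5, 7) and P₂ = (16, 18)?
Number of paths = 3165286476

Inclusion–exclusion. Total paths: C(36, 17) = 8597496600. Through P₁: C(12, 5)·C(24, 12) = 2141691552. Through P₂: C(34, 16)·C(2, 1) = 4407922860. Since P₁ is strictly southwest of P₂, a monotone path through both must visit P₁ then P₂; paths through both = C(12, 5)·C(22, 11)·C(2, 1) = 1117404288. Avoid both = 8597496600 − 2141691552 − 4407922860 + 1117404288 = 3165286476.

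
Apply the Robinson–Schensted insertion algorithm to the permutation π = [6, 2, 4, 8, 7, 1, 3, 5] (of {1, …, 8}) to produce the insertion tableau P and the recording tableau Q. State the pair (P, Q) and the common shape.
P = [1, 3, 5] / [2, 4, 7] / [6, 8];  Q = [1, 3, 4] / [2, 5, 8] / [6, 7];  common shape = (3, 3, 2)

Row-insert the values π_1, π_2, … into P one at a time, bumping the leftmost entry strictly greater than the inserted value down to the next row. The recording tableau Q records, in position (i, j), the step at which that cell was added to P.
  Insert 6 (step 1): P = [6];  Q = [1]
  Insert 2 (step 2): P = [2] / [6];  Q = [1] / [2]
  Insert 4 (step 3): P = [2, 4] / [6];  Q = [1, 3] / [2]
  Insert 8 (step 4): P = [2, 4, 8] / [6];  Q = [1, 3, 4] / [2]
  Insert 7 (step 5): P = [2, 4, 7] / [6, 8];  Q = [1, 3, 4] / [2, 5]
  Insert 1 (step 6): P = [1, 4, 7] / [2, 8] / [6];  Q = [1, 3, 4] / [2, 5] / [6]
  Insert 3 (step 7): P = [1, 3, 7] / [2, 4] / [6, 8];  Q = [1, 3, 4] / [2, 5] / [6, 7]
  Insert 5 (step 8): P = [1, 3, 5] / [2, 4, 7] / [6, 8];  Q = [1, 3, 4] / [2, 5, 8] / [6, 7]
Final shape: (3, 3, 2).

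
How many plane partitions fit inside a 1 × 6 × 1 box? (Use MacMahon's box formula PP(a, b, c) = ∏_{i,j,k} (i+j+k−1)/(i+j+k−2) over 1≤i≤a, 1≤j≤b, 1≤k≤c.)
PP(1, 6, 1) = 7

Evaluate the triple product over i = 1..1, j = 1..6, k = 1..1. The factors are (2/1) · (3/2) · (4/3) · (5/4) · (6/5) · (7/6). The numerators and denominators telescope so the product is an integer; carrying out the multiplication exactly gives PP(1, 6, 1) = 7.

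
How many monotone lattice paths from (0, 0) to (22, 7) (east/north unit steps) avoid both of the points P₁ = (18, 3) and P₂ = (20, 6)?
Number of paths = 816890

Inclusion–exclusion. Total paths: C(29, 22) = 1560780. Through P₁: C(21, 18)·C(8, 4) = 93100. Through P₂: C(26, 20)·C(3, 2) = 690690. Since P₁ is strictly southwest of P₂, a monotone path through both must visit P₁ then P₂; paths through both = C(21, 18)·C(5, 2)·C(3, 2) = 39900. Avoid both = 1560780 − 93100 − 690690 + 39900 = 816890.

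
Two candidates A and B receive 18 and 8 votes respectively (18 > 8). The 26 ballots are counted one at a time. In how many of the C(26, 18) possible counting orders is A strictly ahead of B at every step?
Strict-lead orderings = 600875

Total orderings of the 26 votes with 18 for A: C(26, 18) = 1562275. By the Bertrand ballot formula (Cycle Lemma / reflection principle), the number of orderings in which A is strictly ahead of B throughout is (p − q)/(p + q) · C(p + q, p) = (18 − 8)/(18 + 8) · 1562275 = 600875.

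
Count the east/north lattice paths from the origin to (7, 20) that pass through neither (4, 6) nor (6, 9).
Number of paths = 710370

Inclusion–exclusion. Total paths: C(27, 7) = 888030. Through P₁: C(10, 4)·C(17, 3) = 142800. Through P₂: C(15, 6)·C(12, 1) = 60060. Since P₁ is strictly southwest of P₂, a monotone path through both must visit P₁ then P₂; paths through both = C(10, 4)·C(5, 2)·C(12, 1) = 25200. Avoid both = 888030 − 142800 − 60060 + 25200 = 710370.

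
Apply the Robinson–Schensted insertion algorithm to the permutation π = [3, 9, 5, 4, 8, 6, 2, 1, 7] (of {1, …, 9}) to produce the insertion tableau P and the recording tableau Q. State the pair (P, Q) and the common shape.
P = [1, 4, 6, 7] / [2, 8] / [3] / [5] / [9];  Q = [1, 2, 5, 9] / [3, 6] / [4] / [7] / [8];  common shape = (4, 2, 1, 1, 1)

Row-insert the values π_1, π_2, … into P one at a time, bumping the leftmost entry strictly greater than the inserted value down to the next row. The recording tableau Q records, in position (i, j), the step at which that cell was added to P.
  Insert 3 (step 1): P = [3];  Q = [1]
  Insert 9 (step 2): P = [3, 9];  Q = [1, 2]
  Insert 5 (step 3): P = [3, 5] / [9];  Q = [1, 2] / [3]
  Insert 4 (step 4): P = [3, 4] / [5] / [9];  Q = [1, 2] / [3] / [4]
  Insert 8 (step 5): P = [3, 4, 8] / [5] / [9];  Q = [1, 2, 5] / [3] / [4]
  Insert 6 (step 6): P = [3, 4, 6] / [5, 8] / [9];  Q = [1, 2, 5] / [3, 6] / [4]
  Insert 2 (step 7): P = [2, 4, 6] / [3, 8] / [5] / [9];  Q = [1, 2, 5] / [3, 6] / [4] / [7]
  Insert 1 (step 8): P = [1, 4, 6] / [2, 8] / [3] / [5] / [9];  Q = [1, 2, 5] / [3, 6] / [4] / [7] / [8]
  Insert 7 (step 9): P = [1, 4, 6, 7] / [2, 8] / [3] / [5] / [9];  Q = [1, 2, 5, 9] / [3, 6] / [4] / [7] / [8]
Final shape: (4, 2, 1, 1, 1).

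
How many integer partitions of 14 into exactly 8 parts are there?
p(14, 8 parts) = 11

Partitions of n into exactly k parts ↔ partitions of n − k into at most k parts (subtract 1 from each part). For n = 14, k = 8, the partitions are: 7+1+1+1+1+1+1+1, 6+2+1+1+1+1+1+1, 5+3+1+1+1+1+1+1, 5+2+2+1+1+1+1+1, 4+4+1+1+1+1+1+1, 4+3+2+1+1+1+1+1, 4+2+2+2+1+1+1+1, 3+3+3+1+1+1+1+1, 3+3+2+2+1+1+1+1, 3+2+2+2+2+1+1+1, 2+2+2+2+2+2+1+1. Count = 11.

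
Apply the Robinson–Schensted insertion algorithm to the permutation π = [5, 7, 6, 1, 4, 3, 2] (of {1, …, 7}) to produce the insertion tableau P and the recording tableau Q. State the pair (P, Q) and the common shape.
P = [1, 2] / [3, 6] / [4] / [5] / [7];  Q = [1, 2] / [3, 5] / [4] / [6] / [7];  common shape = (2, 2, 1, 1, 1)

Row-insert the values π_1, π_2, … into P one at a time, bumping the leftmost entry strictly greater than the inserted value down to the next row. The recording tableau Q records, in position (i, j), the step at which that cell was added to P.
  Insert 5 (step 1): P = [5];  Q = [1]
  Insert 7 (step 2): P = [5, 7];  Q = [1, 2]
  Insert 6 (step 3): P = [5, 6] / [7];  Q = [1, 2] / [3]
  Insert 1 (step 4): P = [1, 6] / [5] / [7];  Q = [1, 2] / [3] / [4]
  Insert 4 (step 5): P = [1, 4] / [5, 6] / [7];  Q = [1, 2] / [3, 5] / [4]
  Insert 3 (step 6): P = [1, 3] / [4, 6] / [5] / [7];  Q = [1, 2] / [3, 5] / [4] / [6]
  Insert 2 (step 7): P = [1, 2] / [3, 6] / [4] / [5] / [7];  Q = [1, 2] / [3, 5] / [4] / [6] / [7]
Final shape: (2, 2, 1, 1, 1).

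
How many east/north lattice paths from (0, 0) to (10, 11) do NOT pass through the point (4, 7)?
Number of paths = 283416

Total paths from (0, 0) to (10, 11): C(21, 10) = 352716. Paths through (4, 7): (paths (0, 0) → (4, 7)) × (paths (4, 7) → (10, 11)) = C(11, 4) · C(10, 6) = 330 · 210 = 69300. Avoidance count = 352716 − 69300 = 283416.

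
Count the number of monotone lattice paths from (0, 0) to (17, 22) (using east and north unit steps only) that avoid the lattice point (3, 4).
Number of paths = 34520871810

Total paths from (0, 0) to (17, 22): C(39, 17) = 51021117810. Paths through (3, 4): (paths (0, 0) → (3, 4)) × (paths (3, 4) → (17, 22)) = C(7, 3) · C(32, 14) = 35 · 471435600 = 16500246000. Avoidance count = 51021117810 − 16500246000 = 34520871810.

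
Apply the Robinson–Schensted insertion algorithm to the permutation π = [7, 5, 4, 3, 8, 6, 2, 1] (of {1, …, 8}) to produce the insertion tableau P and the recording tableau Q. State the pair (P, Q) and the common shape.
P = [1, 6] / [2, 8] / [3] / [4] / [5] / [7];  Q = [1, 5] / [2, 6] / [3] / [4] / [7] / [8];  common shape = (2, 2, 1, 1, 1, 1)

Row-insert the values π_1, π_2, … into P one at a time, bumping the leftmost entry strictly greater than the inserted value down to the next row. The recording tableau Q records, in position (i, j), the step at which that cell was added to P.
  Insert 7 (step 1): P = [7];  Q = [1]
  Insert 5 (step 2): P = [5] / [7];  Q = [1] / [2]
  Insert 4 (step 3): P = [4] / [5] / [7];  Q = [1] / [2] / [3]
  Insert 3 (step 4): P = [3] / [4] / [5] / [7];  Q = [1] / [2] / [3] / [4]
  Insert 8 (step 5): P = [3, 8] / [4] / [5] / [7];  Q = [1, 5] / [2] / [3] / [4]
  Insert 6 (step 6): P = [3, 6] / [4, 8] / [5] / [7];  Q = [1, 5] / [2, 6] / [3] / [4]
  Insert 2 (step 7): P = [2, 6] / [3, 8] / [4] / [5] / [7];  Q = [1, 5] / [2, 6] / [3] / [4] / [7]
  Insert 1 (step 8): P = [1, 6] / [2, 8] / [3] / [4] / [5] / [7];  Q = [1, 5] / [2, 6] / [3] / [4] / [7] / [8]
Final shape: (2, 2, 1, 1, 1, 1).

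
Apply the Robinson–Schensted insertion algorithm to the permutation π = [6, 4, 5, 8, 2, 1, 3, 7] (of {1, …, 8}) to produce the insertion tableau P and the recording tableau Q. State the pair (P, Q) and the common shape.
P = [1, 3, 7] / [2, 5, 8] / [4] / [6];  Q = [1, 3, 4] / [2, 7, 8] / [5] / [6];  common shape = (3, 3, 1, 1)

Row-insert the values π_1, π_2, … into P one at a time, bumping the leftmost entry strictly greater than the inserted value down to the next row. The recording tableau Q records, in position (i, j), the step at which that cell was added to P.
  Insert 6 (step 1): P = [6];  Q = [1]
  Insert 4 (step 2): P = [4] / [6];  Q = [1] / [2]
  Insert 5 (step 3): P = [4, 5] / [6];  Q = [1, 3] / [2]
  Insert 8 (step 4): P = [4, 5, 8] / [6];  Q = [1, 3, 4] / [2]
  Insert 2 (step 5): P = [2, 5, 8] / [4] / [6];  Q = [1, 3, 4] / [2] / [5]
  Insert 1 (step 6): P = [1, 5, 8] / [2] / [4] / [6];  Q = [1, 3, 4] / [2] / [5] / [6]
  Insert 3 (step 7): P = [1, 3, 8] / [2, 5] / [4] / [6];  Q = [1, 3, 4] / [2, 7] / [5] / [6]
  Insert 7 (step 8): P = [1, 3, 7] / [2, 5, 8] / [4] / [6];  Q = [1, 3, 4] / [2, 7, 8] / [5] / [6]
Final shape: (3, 3, 1, 1).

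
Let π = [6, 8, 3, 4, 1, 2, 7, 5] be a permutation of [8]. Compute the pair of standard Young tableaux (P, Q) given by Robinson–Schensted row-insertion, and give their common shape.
P = [1, 2, 5] / [3, 4, 7] / [6, 8];  Q = [1, 2, 7] / [3, 4, 8] / [5, 6];  common shape = (3, 3, 2)

Row-insert the values π_1, π_2, … into P one at a time, bumping the leftmost entry strictly greater than the inserted value down to the next row. The recording tableau Q records, in position (i, j), the step at which that cell was added to P.
  Insert 6 (step 1): P = [6];  Q = [1]
  Insert 8 (step 2): P = [6, 8];  Q = [1, 2]
  Insert 3 (step 3): P = [3, 8] / [6];  Q = [1, 2] / [3]
  Insert 4 (step 4): P = [3, 4] / [6, 8];  Q = [1, 2] / [3, 4]
  Insert 1 (step 5): P = [1, 4] / [3, 8] / [6];  Q = [1, 2] / [3, 4] / [5]
  Insert 2 (step 6): P = [1, 2] / [3, 4] / [6, 8];  Q = [1, 2] / [3, 4] / [5, 6]
  Insert 7 (step 7): P = [1, 2, 7] / [3, 4] / [6, 8];  Q = [1, 2, 7] / [3, 4] / [5, 6]
  Insert 5 (step 8): P = [1, 2, 5] / [3, 4, 7] / [6, 8];  Q = [1, 2, 7] / [3, 4, 8] / [5, 6]
Final shape: (3, 3, 2).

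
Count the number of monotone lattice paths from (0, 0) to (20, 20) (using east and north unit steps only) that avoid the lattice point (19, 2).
Number of paths = 137846524830

Total paths from (0, 0) to (20, 20): C(40, 20) = 137846528820. Paths through (19, 2): (paths (0, 0) → (19, 2)) × (paths (19, 2) → (20, 20)) = C(21, 19) · C(19, 1) = 210 · 19 = 3990. Avoidance count = 137846528820 − 3990 = 137846524830.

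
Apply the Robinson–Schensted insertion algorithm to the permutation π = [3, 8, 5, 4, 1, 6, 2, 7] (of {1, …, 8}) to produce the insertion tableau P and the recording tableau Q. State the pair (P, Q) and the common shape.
P = [1, 2, 6, 7] / [3, 4] / [5] / [8];  Q = [1, 2, 6, 8] / [3, 7] / [4] / [5];  common shape = (4, 2, 1, 1)

Row-insert the values π_1, π_2, … into P one at a time, bumping the leftmost entry strictly greater than the inserted value down to the next row. The recording tableau Q records, in position (i, j), the step at which that cell was added to P.
  Insert 3 (step 1): P = [3];  Q = [1]
  Insert 8 (step 2): P = [3, 8];  Q = [1, 2]
  Insert 5 (step 3): P = [3, 5] / [8];  Q = [1, 2] / [3]
  Insert 4 (step 4): P = [3, 4] / [5] / [8];  Q = [1, 2] / [3] / [4]
  Insert 1 (step 5): P = [1, 4] / [3] / [5] / [8];  Q = [1, 2] / [3] / [4] / [5]
  Insert 6 (step 6): P = [1, 4, 6] / [3] / [5] / [8];  Q = [1, 2, 6] / [3] / [4] / [5]
  Insert 2 (step 7): P = [1, 2, 6] / [3, 4] / [5] / [8];  Q = [1, 2, 6] / [3, 7] / [4] / [5]
  Insert 7 (step 8): P = [1, 2, 6, 7] / [3, 4] / [5] / [8];  Q = [1, 2, 6, 8] / [3, 7] / [4] / [5]
Final shape: (4, 2, 1, 1).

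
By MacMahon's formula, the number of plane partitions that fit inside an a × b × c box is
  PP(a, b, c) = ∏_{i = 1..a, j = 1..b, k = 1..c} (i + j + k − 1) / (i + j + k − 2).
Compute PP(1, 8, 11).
PP(1, 8, 11) = 75582

Evaluate the triple product over i = 1..1, j = 1..8, k = 1..11. The factors are (2/1) · (3/2) · (4/3) · (5/4) · (6/5) · (7/6) · (8/7) · (9/8) · … (88 factors total). The numerators and denominators telescope so the product is an integer; carrying out the multiplication exactly gives PP(1, 8, 11) = 75582.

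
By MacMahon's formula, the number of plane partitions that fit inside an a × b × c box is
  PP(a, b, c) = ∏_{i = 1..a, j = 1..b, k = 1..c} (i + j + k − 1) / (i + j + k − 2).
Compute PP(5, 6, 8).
PP(5, 6, 8) = 7997986868872

Evaluate the triple product over i = 1..5, j = 1..6, k = 1..8. The factors are (2/1) · (3/2) · (4/3) · (5/4) · (6/5) · (7/6) · (8/7) · (9/8) · … (240 factors total). The numerators and denominators telescope so the product is an integer; carrying out the multiplication exactly gives PP(5, 6, 8) = 7997986868872.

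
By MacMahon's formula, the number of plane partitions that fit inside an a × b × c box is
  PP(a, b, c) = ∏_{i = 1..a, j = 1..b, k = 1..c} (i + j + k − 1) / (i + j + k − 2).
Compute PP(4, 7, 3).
PP(4, 7, 3) = 1557270

Evaluate the triple product over i = 1..4, j = 1..7, k = 1..3. The factors are (2/1) · (3/2) · (4/3) · (3/2) · (4/3) · (5/4) · (4/3) · (5/4) · … (84 factors total). The numerators and denominators telescope so the product is an integer; carrying out the multiplication exactly gives PP(4, 7, 3) = 1557270.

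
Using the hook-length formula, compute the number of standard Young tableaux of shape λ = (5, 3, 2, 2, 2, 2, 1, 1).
# SYT of shape (5, 3, 2, 2, 2, 2, 1, 1) = 3403400

Hook-length formula: f^λ = n! / Π hook(c), product over all cells c of the Young diagram. For λ = (5, 3, 2, 2, 2, 2, 1, 1), n = 18 boxes. Hook lengths by row (left-to-right, top-to-bottom): [12, 9, 4, 2, 1]; [9, 6, 1]; [7, 4]; [6, 3]; [5, 2]; [4, 1]; [2]; [1]. Product of hooks = 1881169920. So f^λ = 18! / 1881169920 = 6402373705728000 / 1881169920 = 3403400.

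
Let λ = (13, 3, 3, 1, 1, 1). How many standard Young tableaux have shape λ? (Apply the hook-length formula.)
# SYT of shape (13, 3, 3, 1, 1, 1) = 31266400

Hook-length formula: f^λ = n! / Π hook(c), product over all cells c of the Young diagram. For λ = (13, 3, 3, 1, 1, 1), n = 22 boxes. Hook lengths by row (left-to-right, top-to-bottom): [18, 14, 13, 10, 9, 8, 7, 6, 5, 4, 3, 2, 1]; [7, 3, 2]; [6, 2, 1]; [3]; [2]; [1]. Product of hooks = 35949157171200. So f^λ = 22! / 35949157171200 = 1124000727777607680000 / 35949157171200 = 31266400.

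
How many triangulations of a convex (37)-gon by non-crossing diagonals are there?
C_35 = 3116285494907301262

These polygon triangulations are counted by the Catalan number C_n = (1/(n + 1)) · C(2n, n). For n = 35: C_35 = (1/36) · C(70, 35) = 112186277816662845432/36 = 3116285494907301262.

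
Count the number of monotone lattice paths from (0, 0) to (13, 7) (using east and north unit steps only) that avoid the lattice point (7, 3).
Number of paths = 52320

Total paths from (0, 0) to (13, 7): C(20, 13) = 77520. Paths through (7, 3): (paths (0, 0) → (7, 3)) × (paths (7, 3) → (13, 7)) = C(10, 7) · C(10, 6) = 120 · 210 = 25200. Avoidance count = 77520 − 25200 = 52320.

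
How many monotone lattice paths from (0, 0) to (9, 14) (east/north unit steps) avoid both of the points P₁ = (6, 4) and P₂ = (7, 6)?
Number of paths = 708260

Inclusion–exclusion. Total paths: C(23, 9) = 817190. Through P₁: C(10, 6)·C(13, 3) = 60060. Through P₂: C(13, 7)·C(10, 2) = 77220. Since P₁ is strictly southwest of P₂, a monotone path through both must visit P₁ then P₂; paths through both = C(10, 6)·C(3, 1)·C(10, 2) = 28350. Avoid both = 817190 − 60060 − 77220 + 28350 = 708260.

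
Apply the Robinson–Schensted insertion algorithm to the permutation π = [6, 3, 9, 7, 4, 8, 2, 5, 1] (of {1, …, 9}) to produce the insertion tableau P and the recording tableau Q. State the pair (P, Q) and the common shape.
P = [1, 4, 5] / [2, 7, 8] / [3] / [6] / [9];  Q = [1, 3, 6] / [2, 4, 8] / [5] / [7] / [9];  common shape = (3, 3, 1, 1, 1)

Row-insert the values π_1, π_2, … into P one at a time, bumping the leftmost entry strictly greater than the inserted value down to the next row. The recording tableau Q records, in position (i, j), the step at which that cell was added to P.
  Insert 6 (step 1): P = [6];  Q = [1]
  Insert 3 (step 2): P = [3] / [6];  Q = [1] / [2]
  Insert 9 (step 3): P = [3, 9] / [6];  Q = [1, 3] / [2]
  Insert 7 (step 4): P = [3, 7] / [6, 9];  Q = [1, 3] / [2, 4]
  Insert 4 (step 5): P = [3, 4] / [6, 7] / [9];  Q = [1, 3] / [2, 4] / [5]
  Insert 8 (step 6): P = [3, 4, 8] / [6, 7] / [9];  Q = [1, 3, 6] / [2, 4] / [5]
  Insert 2 (step 7): P = [2, 4, 8] / [3, 7] / [6] / [9];  Q = [1, 3, 6] / [2, 4] / [5] / [7]
  Insert 5 (step 8): P = [2, 4, 5] / [3, 7, 8] / [6] / [9];  Q = [1, 3, 6] / [2, 4, 8] / [5] / [7]
  Insert 1 (step 9): P = [1, 4, 5] / [2, 7, 8] / [3] / [6] / [9];  Q = [1, 3, 6] / [2, 4, 8] / [5] / [7] / [9]
Final shape: (3, 3, 1, 1, 1).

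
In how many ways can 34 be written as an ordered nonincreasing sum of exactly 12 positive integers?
p(34, 12 parts) = 905

Partitions of n into exactly k parts are in bijection with partitions of n − k into at most k parts (subtract 1 from each part). So p(34, exactly 12) = p(22, parts ≤ 12). Computing via the recurrence p(m, j) = p(m, j−1) + p(m−j, j) gives 905.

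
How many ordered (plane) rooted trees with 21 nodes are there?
C_20 = 6564120420

These ordered rooted trees are counted by the Catalan number C_n = (1/(n + 1)) · C(2n, n). For n = 20: C_20 = (1/21) · C(40, 20) = 137846528820/21 = 6564120420.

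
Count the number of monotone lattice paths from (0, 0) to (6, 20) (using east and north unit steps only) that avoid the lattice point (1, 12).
Number of paths = 213499

Total paths from (0, 0) to (6, 20): C(26, 6) = 230230. Paths through (1, 12): (paths (0, 0) → (1, 12)) × (paths (1, 12) → (6, 20)) = C(13, 1) · C(13, 5) = 13 · 1287 = 16731. Avoidance count = 230230 − 16731 = 213499.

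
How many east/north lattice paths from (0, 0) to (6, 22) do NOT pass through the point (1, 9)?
Number of paths = 291060

Total paths from (0, 0) to (6, 22): C(28, 6) = 376740. Paths through (1, 9): (paths (0, 0) → (1, 9)) × (paths (1, 9) → (6, 22)) = C(10, 1) · C(18, 5) = 10 · 8568 = 85680. Avoidance count = 376740 − 85680 = 291060.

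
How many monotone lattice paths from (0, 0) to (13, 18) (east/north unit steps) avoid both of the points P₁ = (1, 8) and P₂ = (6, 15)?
Number of paths = 194776941

Inclusion–exclusion. Total paths: C(31, 13) = 206253075. Through P₁: C(9, 1)·C(22, 12) = 5819814. Through P₂: C(21, 6)·C(10, 7) = 6511680. Since P₁ is strictly southwest of P₂, a monotone path through both must visit P₁ then P₂; paths through both = C(9, 1)·C(12, 5)·C(10, 7) = 855360. Avoid both = 206253075 − 5819814 − 6511680 + 855360 = 194776941.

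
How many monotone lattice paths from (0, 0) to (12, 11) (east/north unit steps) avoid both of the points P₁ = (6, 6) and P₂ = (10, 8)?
Number of paths = 626210

Inclusion–exclusion. Total paths: C(23, 12) = 1352078. Through P₁: C(12, 6)·C(11, 6) = 426888. Through P₂: C(18, 10)·C(5, 2) = 437580. Since P₁ is strictly southwest of P₂, a monotone path through both must visit P₁ then P₂; paths through both = C(12, 6)·C(6, 4)·C(5, 2) = 138600. Avoid both = 1352078 − 426888 − 437580 + 138600 = 626210.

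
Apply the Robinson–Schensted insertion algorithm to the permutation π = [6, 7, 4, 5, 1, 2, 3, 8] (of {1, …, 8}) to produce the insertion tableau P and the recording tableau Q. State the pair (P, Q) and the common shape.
P = [1, 2, 3, 8] / [4, 5] / [6, 7];  Q = [1, 2, 7, 8] / [3, 4] / [5, 6];  common shape = (4, 2, 2)

Row-insert the values π_1, π_2, … into P one at a time, bumping the leftmost entry strictly greater than the inserted value down to the next row. The recording tableau Q records, in position (i, j), the step at which that cell was added to P.
  Insert 6 (step 1): P = [6];  Q = [1]
  Insert 7 (step 2): P = [6, 7];  Q = [1, 2]
  Insert 4 (step 3): P = [4, 7] / [6];  Q = [1, 2] / [3]
  Insert 5 (step 4): P = [4, 5] / [6, 7];  Q = [1, 2] / [3, 4]
  Insert 1 (step 5): P = [1, 5] / [4, 7] / [6];  Q = [1, 2] / [3, 4] / [5]
  Insert 2 (step 6): P = [1, 2] / [4, 5] / [6, 7];  Q = [1, 2] / [3, 4] / [5, 6]
  Insert 3 (step 7): P = [1, 2, 3] / [4, 5] / [6, 7];  Q = [1, 2, 7] / [3, 4] / [5, 6]
  Insert 8 (step 8): P = [1, 2, 3, 8] / [4, 5] / [6, 7];  Q = [1, 2, 7, 8] / [3, 4] / [5, 6]
Final shape: (4, 2, 2).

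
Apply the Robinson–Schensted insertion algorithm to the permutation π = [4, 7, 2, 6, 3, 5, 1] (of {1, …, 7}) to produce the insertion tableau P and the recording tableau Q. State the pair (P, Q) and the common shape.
P = [1, 3, 5] / [2, 6] / [4] / [7];  Q = [1, 2, 6] / [3, 4] / [5] / [7];  common shape = (3, 2, 1, 1)

Row-insert the values π_1, π_2, … into P one at a time, bumping the leftmost entry strictly greater than the inserted value down to the next row. The recording tableau Q records, in position (i, j), the step at which that cell was added to P.
  Insert 4 (step 1): P = [4];  Q = [1]
  Insert 7 (step 2): P = [4, 7];  Q = [1, 2]
  Insert 2 (step 3): P = [2, 7] / [4];  Q = [1, 2] / [3]
  Insert 6 (step 4): P = [2, 6] / [4, 7];  Q = [1, 2] / [3, 4]
  Insert 3 (step 5): P = [2, 3] / [4, 6] / [7];  Q = [1, 2] / [3, 4] / [5]
  Insert 5 (step 6): P = [2, 3, 5] / [4, 6] / [7];  Q = [1, 2, 6] / [3, 4] / [5]
  Insert 1 (step 7): P = [1, 3, 5] / [2, 6] / [4] / [7];  Q = [1, 2, 6] / [3, 4] / [5] / [7]
Final shape: (3, 2, 1, 1).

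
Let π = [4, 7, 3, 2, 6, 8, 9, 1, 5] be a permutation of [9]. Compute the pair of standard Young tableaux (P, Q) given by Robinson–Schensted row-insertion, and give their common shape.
P = [1, 5, 8, 9] / [2, 6] / [3, 7] / [4];  Q = [1, 2, 6, 7] / [3, 5] / [4, 9] / [8];  common shape = (4, 2, 2, 1)

Row-insert the values π_1, π_2, … into P one at a time, bumping the leftmost entry strictly greater than the inserted value down to the next row. The recording tableau Q records, in position (i, j), the step at which that cell was added to P.
  Insert 4 (step 1): P = [4];  Q = [1]
  Insert 7 (step 2): P = [4, 7];  Q = [1, 2]
  Insert 3 (step 3): P = [3, 7] / [4];  Q = [1, 2] / [3]
  Insert 2 (step 4): P = [2, 7] / [3] / [4];  Q = [1, 2] / [3] / [4]
  Insert 6 (step 5): P = [2, 6] / [3, 7] / [4];  Q = [1, 2] / [3, 5] / [4]
  Insert 8 (step 6): P = [2, 6, 8] / [3, 7] / [4];  Q = [1, 2, 6] / [3, 5] / [4]
  Insert 9 (step 7): P = [2, 6, 8, 9] / [3, 7] / [4];  Q = [1, 2, 6, 7] / [3, 5] / [4]
  Insert 1 (step 8): P = [1, 6, 8, 9] / [2, 7] / [3] / [4];  Q = [1, 2, 6, 7] / [3, 5] / [4] / [8]
  Insert 5 (step 9): P = [1, 5, 8, 9] / [2, 6] / [3, 7] / [4];  Q = [1, 2, 6, 7] / [3, 5] / [4, 9] / [8]
Final shape: (4, 2, 2, 1).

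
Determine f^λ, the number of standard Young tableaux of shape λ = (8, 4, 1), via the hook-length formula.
# SYT of shape (8, 4, 1) = 2574

Hook-length formula: f^λ = n! / Π hook(c), product over all cells c of the Young diagram. For λ = (8, 4, 1), n = 13 boxes. Hook lengths by row (left-to-right, top-to-bottom): [10, 8, 7, 6, 4, 3, 2, 1]; [5, 3, 2, 1]; [1]. Product of hooks = 2419200. So f^λ = 13! / 2419200 = 6227020800 / 2419200 = 2574.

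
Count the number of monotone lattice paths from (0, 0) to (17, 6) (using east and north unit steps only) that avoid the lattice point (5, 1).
Number of paths = 63819

Total paths from (0, 0) to (17, 6): C(23, 17) = 100947. Paths through (5, 1): (paths (0, 0) → (5, 1)) × (paths (5, 1) → (17, 6)) = C(6, 5) · C(17, 12) = 6 · 6188 = 37128. Avoidance count = 100947 − 37128 = 63819.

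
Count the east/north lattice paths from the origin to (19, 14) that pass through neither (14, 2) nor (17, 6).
Number of paths = 813713025

Inclusion–exclusion. Total paths: C(33, 19) = 818809200. Through P₁: C(16, 14)·C(17, 5) = 742560. Through P₂: C(23, 17)·C(10, 2) = 4542615. Since P₁ is strictly southwest of P₂, a monotone path through both must visit P₁ then P₂; paths through both = C(16, 14)·C(7, 3)·C(10, 2) = 189000. Avoid both = 818809200 − 742560 − 4542615 + 189000 = 813713025.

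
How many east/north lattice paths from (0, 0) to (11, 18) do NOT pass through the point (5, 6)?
Number of paths = 26020722

Total paths from (0, 0) to (11, 18): C(29, 11) = 34597290. Paths through (5, 6): (paths (0, 0) → (5, 6)) × (paths (5, 6) → (11, 18)) = C(11, 5) · C(18, 6) = 462 · 18564 = 8576568. Avoidance count = 34597290 − 8576568 = 26020722.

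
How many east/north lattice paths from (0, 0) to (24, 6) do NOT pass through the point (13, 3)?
Number of paths = 389935

Total paths from (0, 0) to (24, 6): C(30, 24) = 593775. Paths through (13, 3): (paths (0, 0) → (13, 3)) × (paths (13, 3) → (24, 6)) = C(16, 13) · C(14, 11) = 560 · 364 = 203840. Avoidance count = 593775 − 203840 = 389935.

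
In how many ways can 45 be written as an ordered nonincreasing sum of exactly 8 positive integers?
p(45, 8 parts) = 6630

Partitions of n into exactly k parts are in bijection with partitions of n − k into at most k parts (subtract 1 from each part). So p(45, exactly 8) = p(37, parts ≤ 8). Computing via the recurrence p(m, j) = p(m, j−1) + p(m−j, j) gives 6630.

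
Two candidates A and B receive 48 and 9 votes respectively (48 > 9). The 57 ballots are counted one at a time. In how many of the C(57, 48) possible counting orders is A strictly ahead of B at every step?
Strict-lead orderings = 6155474325

Total orderings of the 57 votes with 48 for A: C(57, 48) = 8996462475. By the Bertrand ballot formula (Cycle Lemma / reflection principle), the number of orderings in which A is strictly ahead of B throughout is (p − q)/(p + q) · C(p + q, p) = (48 − 9)/(48 + 9) · 8996462475 = 6155474325.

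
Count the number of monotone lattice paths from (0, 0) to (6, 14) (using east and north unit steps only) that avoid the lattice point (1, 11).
Number of paths = 38088

Total paths from (0, 0) to (6, 14): C(20, 6) = 38760. Paths through (1, 11): (paths (0, 0) → (1, 11)) × (paths (1, 11) → (6, 14)) = C(12, 1) · C(8, 5) = 12 · 56 = 672. Avoidance count = 38760 − 672 = 38088.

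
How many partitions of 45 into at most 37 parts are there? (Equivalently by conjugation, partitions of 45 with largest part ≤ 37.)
p(45, parts ≤ 37) = 89089

Use the recurrence p(n, m) = p(n, m−1) + p(n−m, m): either the largest part is < m (count p(n, m−1)) or the largest part is exactly m (remove one copy of m, count p(n−m, m)). With p(0, ·) = 1 this gives p(45, parts ≤ 37) = 89089. (By conjugating Young diagrams, this also counts partitions of 45 into at most 37 parts.)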